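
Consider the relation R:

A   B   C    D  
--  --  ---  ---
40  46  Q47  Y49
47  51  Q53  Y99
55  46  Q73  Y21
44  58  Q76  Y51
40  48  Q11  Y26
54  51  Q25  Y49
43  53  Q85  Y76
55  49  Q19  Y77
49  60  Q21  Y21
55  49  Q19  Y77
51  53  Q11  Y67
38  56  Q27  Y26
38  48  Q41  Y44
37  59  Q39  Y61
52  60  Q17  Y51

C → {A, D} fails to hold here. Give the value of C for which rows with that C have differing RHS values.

Q11

C=Q47: 1 row → {A,D} = (40, Y49) ✓
C=Q53: 1 row → {A,D} = (47, Y99) ✓
C=Q73: 1 row → {A,D} = (55, Y21) ✓
C=Q76: 1 row → {A,D} = (44, Y51) ✓
C=Q11: 2 rows → {A,D} takes values {(40, Y26), (51, Y67)} — violation
C=Q25: 1 row → {A,D} = (54, Y49) ✓
C=Q85: 1 row → {A,D} = (43, Y76) ✓
C=Q19: 2 rows → {A,D} = (55, Y77), (55, Y77) ✓
C=Q21: 1 row → {A,D} = (49, Y21) ✓
C=Q27: 1 row → {A,D} = (38, Y26) ✓
C=Q41: 1 row → {A,D} = (38, Y44) ✓
C=Q39: 1 row → {A,D} = (37, Y61) ✓
C=Q17: 1 row → {A,D} = (52, Y51) ✓
The only C value with inconsistent RHS is C=Q11.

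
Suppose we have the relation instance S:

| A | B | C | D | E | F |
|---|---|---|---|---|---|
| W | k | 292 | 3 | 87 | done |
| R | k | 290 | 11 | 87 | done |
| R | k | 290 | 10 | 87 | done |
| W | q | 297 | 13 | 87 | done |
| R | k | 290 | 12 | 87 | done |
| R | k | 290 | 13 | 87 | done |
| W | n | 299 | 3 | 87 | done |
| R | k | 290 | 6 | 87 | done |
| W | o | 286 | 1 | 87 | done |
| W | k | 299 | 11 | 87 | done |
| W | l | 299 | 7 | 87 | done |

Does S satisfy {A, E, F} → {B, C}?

(A=W, E=87, F=done): 6 rows → {B,C} takes values {(k, 292), (q, 297), (n, 299), (o, 286), (k, 299), (l, 299)} — violation
(A=R, E=87, F=done): 5 rows → {B,C} = (k, 290), (k, 290), (k, 290), (k, 290), (k, 290) ✓
Two rows agree on {A, E, F} but differ on {B, C}, so {A, E, F} → {B, C} does not hold.

No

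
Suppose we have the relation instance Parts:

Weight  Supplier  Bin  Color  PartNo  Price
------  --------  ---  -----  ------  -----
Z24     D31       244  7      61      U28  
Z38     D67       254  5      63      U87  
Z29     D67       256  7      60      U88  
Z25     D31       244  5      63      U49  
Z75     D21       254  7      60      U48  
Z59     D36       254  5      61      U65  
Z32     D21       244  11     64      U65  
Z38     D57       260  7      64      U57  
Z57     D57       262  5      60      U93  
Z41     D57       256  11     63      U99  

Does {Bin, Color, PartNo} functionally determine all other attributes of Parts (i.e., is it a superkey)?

All 10 rows have distinct {Bin, Color, PartNo} values, so {Bin, Color, PartNo} → (all attributes) holds and {Bin, Color, PartNo} is a superkey.

Yes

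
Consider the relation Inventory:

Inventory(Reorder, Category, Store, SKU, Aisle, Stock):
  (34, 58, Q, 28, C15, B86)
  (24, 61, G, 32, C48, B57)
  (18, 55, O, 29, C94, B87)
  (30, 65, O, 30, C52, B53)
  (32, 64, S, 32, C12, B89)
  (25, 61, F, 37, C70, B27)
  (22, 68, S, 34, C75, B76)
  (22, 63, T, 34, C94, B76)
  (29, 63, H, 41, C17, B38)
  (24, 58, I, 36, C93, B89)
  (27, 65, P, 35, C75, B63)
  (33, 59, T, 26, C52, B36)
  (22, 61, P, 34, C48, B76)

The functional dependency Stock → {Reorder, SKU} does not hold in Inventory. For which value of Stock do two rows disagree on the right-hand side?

Stock=B86: 1 row → {Reorder,SKU} = (34, 28) ✓
Stock=B57: 1 row → {Reorder,SKU} = (24, 32) ✓
Stock=B87: 1 row → {Reorder,SKU} = (18, 29) ✓
Stock=B53: 1 row → {Reorder,SKU} = (30, 30) ✓
Stock=B89: 2 rows → {Reorder,SKU} takes values {(32, 32), (24, 36)} — violation
Stock=B27: 1 row → {Reorder,SKU} = (25, 37) ✓
Stock=B76: 3 rows → {Reorder,SKU} = (22, 34), (22, 34), (22, 34) ✓
Stock=B38: 1 row → {Reorder,SKU} = (29, 41) ✓
Stock=B63: 1 row → {Reorder,SKU} = (27, 35) ✓
Stock=B36: 1 row → {Reorder,SKU} = (33, 26) ✓
The only Stock value with inconsistent RHS is Stock=B89.

B89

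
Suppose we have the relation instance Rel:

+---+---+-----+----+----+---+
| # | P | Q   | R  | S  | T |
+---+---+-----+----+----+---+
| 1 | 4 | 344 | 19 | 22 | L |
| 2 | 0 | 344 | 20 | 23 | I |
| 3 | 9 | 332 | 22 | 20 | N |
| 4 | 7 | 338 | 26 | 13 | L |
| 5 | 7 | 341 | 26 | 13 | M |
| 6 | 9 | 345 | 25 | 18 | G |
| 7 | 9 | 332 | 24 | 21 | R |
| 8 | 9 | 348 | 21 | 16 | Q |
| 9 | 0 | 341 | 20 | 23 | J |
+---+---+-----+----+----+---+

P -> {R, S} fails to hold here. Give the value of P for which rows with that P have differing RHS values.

9

P=4: row 1 → {R,S} = (19, 22) ✓
P=0: rows 2, 9 → {R,S} = (20, 23), (20, 23) ✓
P=9: rows 3, 6, 7, 8 → {R,S} takes values {(22, 20), (25, 18), (24, 21), (21, 16)} — violation
P=7: rows 4, 5 → {R,S} = (26, 13), (26, 13) ✓
The only P value with inconsistent RHS is P=9.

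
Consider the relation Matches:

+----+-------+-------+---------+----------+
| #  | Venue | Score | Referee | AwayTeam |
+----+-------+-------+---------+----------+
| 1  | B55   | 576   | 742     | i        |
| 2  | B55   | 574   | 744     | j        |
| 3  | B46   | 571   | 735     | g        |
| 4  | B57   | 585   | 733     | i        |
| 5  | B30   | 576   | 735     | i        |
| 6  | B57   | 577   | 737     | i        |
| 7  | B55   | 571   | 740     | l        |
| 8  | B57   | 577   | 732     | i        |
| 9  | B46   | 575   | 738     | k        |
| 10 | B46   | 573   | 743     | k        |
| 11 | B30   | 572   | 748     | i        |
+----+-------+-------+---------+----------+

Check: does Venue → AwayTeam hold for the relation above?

No

Venue=B55: rows 1, 2, 7 → AwayTeam takes values {i, j, l} — violation
Venue=B46: rows 3, 9, 10 → AwayTeam takes values {g, k} — violation
Venue=B57: rows 4, 6, 8 → AwayTeam = i, i, i ✓
Venue=B30: rows 5, 11 → AwayTeam = i, i ✓
Two rows agree on Venue but differ on AwayTeam, so Venue → AwayTeam does not hold.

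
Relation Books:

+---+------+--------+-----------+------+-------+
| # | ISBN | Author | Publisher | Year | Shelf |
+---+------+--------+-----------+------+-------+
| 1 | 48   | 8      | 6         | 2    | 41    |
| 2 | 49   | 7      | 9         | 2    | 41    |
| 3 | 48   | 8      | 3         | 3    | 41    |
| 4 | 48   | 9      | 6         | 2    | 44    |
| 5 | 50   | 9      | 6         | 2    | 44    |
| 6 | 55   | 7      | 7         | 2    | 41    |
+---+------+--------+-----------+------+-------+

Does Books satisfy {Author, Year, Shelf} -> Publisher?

(Author=8, Year=2, Shelf=41): row 1 → Publisher = 6 ✓
(Author=7, Year=2, Shelf=41): rows 2, 6 → Publisher takes values {9, 7} — violation
(Author=8, Year=3, Shelf=41): row 3 → Publisher = 3 ✓
(Author=9, Year=2, Shelf=44): rows 4, 5 → Publisher = 6, 6 ✓
Two rows agree on {Author, Year, Shelf} but differ on Publisher, so {Author, Year, Shelf} -> Publisher does not hold.

No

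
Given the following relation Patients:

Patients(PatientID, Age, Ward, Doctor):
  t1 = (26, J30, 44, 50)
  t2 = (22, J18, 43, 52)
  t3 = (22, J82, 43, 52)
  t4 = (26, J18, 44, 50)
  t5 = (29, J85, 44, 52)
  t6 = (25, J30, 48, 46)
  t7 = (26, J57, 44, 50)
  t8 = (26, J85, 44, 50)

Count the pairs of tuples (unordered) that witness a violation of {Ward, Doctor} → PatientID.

0

(Ward=44, Doctor=50): all 4 rows agree on PatientID — 0 pairs.
(Ward=43, Doctor=52): all 2 rows agree on PatientID — 0 pairs.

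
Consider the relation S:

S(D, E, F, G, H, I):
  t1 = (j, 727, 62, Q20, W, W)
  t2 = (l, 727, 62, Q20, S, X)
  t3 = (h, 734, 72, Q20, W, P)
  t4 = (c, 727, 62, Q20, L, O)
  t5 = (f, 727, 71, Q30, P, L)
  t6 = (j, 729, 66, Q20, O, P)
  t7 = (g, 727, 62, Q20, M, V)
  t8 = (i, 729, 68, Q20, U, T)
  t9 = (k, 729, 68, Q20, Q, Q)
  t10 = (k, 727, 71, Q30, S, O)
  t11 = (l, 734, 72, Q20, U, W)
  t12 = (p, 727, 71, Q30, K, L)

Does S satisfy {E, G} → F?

(E=727, G=Q20): rows 1, 2, 4, 7 → F = 62, 62, 62, 62 ✓
(E=734, G=Q20): rows 3, 11 → F = 72, 72 ✓
(E=727, G=Q30): rows 5, 10, 12 → F = 71, 71, 71 ✓
(E=729, G=Q20): rows 6, 8, 9 → F takes values {66, 68} — violation
Two rows agree on {E, G} but differ on F, so {E, G} → F does not hold.

No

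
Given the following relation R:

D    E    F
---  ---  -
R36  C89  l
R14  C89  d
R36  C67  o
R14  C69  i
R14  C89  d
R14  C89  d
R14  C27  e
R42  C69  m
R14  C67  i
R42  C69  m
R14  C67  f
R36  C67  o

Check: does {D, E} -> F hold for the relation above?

(D=R36, E=C89): 1 row → F = l ✓
(D=R14, E=C89): 3 rows → F = d, d, d ✓
(D=R36, E=C67): 2 rows → F = o, o ✓
(D=R14, E=C69): 1 row → F = i ✓
(D=R14, E=C27): 1 row → F = e ✓
(D=R42, E=C69): 2 rows → F = m, m ✓
(D=R14, E=C67): 2 rows → F takes values {i, f} — violation
Two rows agree on {D, E} but differ on F, so {D, E} -> F does not hold.

No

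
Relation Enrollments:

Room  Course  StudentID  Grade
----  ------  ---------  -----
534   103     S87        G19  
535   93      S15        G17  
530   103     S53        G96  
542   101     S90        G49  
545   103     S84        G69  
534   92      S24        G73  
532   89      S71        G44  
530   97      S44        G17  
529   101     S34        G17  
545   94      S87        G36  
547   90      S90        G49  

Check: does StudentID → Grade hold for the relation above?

StudentID=S87: 2 rows → Grade takes values {G19, G36} — violation
StudentID=S15: 1 row → Grade = G17 ✓
StudentID=S53: 1 row → Grade = G96 ✓
StudentID=S90: 2 rows → Grade = G49, G49 ✓
StudentID=S84: 1 row → Grade = G69 ✓
StudentID=S24: 1 row → Grade = G73 ✓
StudentID=S71: 1 row → Grade = G44 ✓
StudentID=S44: 1 row → Grade = G17 ✓
StudentID=S34: 1 row → Grade = G17 ✓
Two rows agree on StudentID but differ on Grade, so StudentID → Grade does not hold.

No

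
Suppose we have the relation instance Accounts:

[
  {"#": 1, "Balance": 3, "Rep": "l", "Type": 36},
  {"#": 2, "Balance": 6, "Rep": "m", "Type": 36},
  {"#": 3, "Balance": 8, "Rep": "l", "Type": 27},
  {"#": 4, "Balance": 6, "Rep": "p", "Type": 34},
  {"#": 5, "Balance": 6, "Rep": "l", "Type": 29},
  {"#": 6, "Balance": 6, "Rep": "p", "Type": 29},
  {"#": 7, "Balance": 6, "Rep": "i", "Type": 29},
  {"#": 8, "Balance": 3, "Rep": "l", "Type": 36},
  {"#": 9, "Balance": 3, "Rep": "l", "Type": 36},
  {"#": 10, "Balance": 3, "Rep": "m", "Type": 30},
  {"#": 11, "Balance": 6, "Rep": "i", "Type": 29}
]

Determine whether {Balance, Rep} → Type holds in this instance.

No

(Balance=3, Rep=l): rows 1, 8, 9 → Type = 36, 36, 36 ✓
(Balance=6, Rep=m): row 2 → Type = 36 ✓
(Balance=8, Rep=l): row 3 → Type = 27 ✓
(Balance=6, Rep=p): rows 4, 6 → Type takes values {34, 29} — violation
(Balance=6, Rep=l): row 5 → Type = 29 ✓
(Balance=6, Rep=i): rows 7, 11 → Type = 29, 29 ✓
(Balance=3, Rep=m): row 10 → Type = 30 ✓
Two rows agree on {Balance, Rep} but differ on Type, so {Balance, Rep} → Type does not hold.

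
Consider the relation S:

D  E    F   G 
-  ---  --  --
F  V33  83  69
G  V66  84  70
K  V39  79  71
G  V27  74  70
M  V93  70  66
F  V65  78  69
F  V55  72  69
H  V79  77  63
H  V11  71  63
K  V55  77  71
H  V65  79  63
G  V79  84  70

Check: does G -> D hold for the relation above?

Yes

G=69: 3 rows → D = F, F, F ✓
G=70: 3 rows → D = G, G, G ✓
G=71: 2 rows → D = K, K ✓
G=66: 1 row → D = M ✓
G=63: 3 rows → D = H, H, H ✓
Every G value is associated with a single D value, so G -> D holds.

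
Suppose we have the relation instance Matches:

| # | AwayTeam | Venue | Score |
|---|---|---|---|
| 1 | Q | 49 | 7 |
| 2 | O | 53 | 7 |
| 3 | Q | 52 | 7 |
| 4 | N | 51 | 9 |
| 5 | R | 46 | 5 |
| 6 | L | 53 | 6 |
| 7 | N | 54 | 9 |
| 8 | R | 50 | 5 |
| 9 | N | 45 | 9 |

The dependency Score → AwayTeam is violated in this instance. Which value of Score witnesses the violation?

Score=7: rows 1, 2, 3 → AwayTeam takes values {Q, O} — violation
Score=9: rows 4, 7, 9 → AwayTeam = N, N, N ✓
Score=5: rows 5, 8 → AwayTeam = R, R ✓
Score=6: row 6 → AwayTeam = L ✓
The only Score value with inconsistent AwayTeam is Score=7.

7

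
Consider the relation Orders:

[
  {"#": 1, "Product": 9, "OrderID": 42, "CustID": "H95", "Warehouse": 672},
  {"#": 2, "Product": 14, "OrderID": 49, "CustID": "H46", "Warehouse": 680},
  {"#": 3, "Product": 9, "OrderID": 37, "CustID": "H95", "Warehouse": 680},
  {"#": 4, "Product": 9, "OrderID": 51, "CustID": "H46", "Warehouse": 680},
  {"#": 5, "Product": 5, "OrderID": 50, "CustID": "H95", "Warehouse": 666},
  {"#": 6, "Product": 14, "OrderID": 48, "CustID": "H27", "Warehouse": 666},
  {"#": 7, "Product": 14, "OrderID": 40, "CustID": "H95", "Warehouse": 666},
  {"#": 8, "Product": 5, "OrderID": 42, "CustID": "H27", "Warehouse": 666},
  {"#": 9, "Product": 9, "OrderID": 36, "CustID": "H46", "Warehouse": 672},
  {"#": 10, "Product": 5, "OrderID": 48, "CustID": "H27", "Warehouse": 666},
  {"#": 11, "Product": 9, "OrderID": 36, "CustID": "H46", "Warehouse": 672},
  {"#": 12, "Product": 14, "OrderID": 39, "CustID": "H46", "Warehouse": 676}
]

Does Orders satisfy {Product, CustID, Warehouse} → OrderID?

No

(Product=9, CustID=H95, Warehouse=672): row 1 → OrderID = 42 ✓
(Product=14, CustID=H46, Warehouse=680): row 2 → OrderID = 49 ✓
(Product=9, CustID=H95, Warehouse=680): row 3 → OrderID = 37 ✓
(Product=9, CustID=H46, Warehouse=680): row 4 → OrderID = 51 ✓
(Product=5, CustID=H95, Warehouse=666): row 5 → OrderID = 50 ✓
(Product=14, CustID=H27, Warehouse=666): row 6 → OrderID = 48 ✓
(Product=14, CustID=H95, Warehouse=666): row 7 → OrderID = 40 ✓
(Product=5, CustID=H27, Warehouse=666): rows 8, 10 → OrderID takes values {42, 48} — violation
(Product=9, CustID=H46, Warehouse=672): rows 9, 11 → OrderID = 36, 36 ✓
(Product=14, CustID=H46, Warehouse=676): row 12 → OrderID = 39 ✓
Two rows agree on {Product, CustID, Warehouse} but differ on OrderID, so {Product, CustID, Warehouse} → OrderID does not hold.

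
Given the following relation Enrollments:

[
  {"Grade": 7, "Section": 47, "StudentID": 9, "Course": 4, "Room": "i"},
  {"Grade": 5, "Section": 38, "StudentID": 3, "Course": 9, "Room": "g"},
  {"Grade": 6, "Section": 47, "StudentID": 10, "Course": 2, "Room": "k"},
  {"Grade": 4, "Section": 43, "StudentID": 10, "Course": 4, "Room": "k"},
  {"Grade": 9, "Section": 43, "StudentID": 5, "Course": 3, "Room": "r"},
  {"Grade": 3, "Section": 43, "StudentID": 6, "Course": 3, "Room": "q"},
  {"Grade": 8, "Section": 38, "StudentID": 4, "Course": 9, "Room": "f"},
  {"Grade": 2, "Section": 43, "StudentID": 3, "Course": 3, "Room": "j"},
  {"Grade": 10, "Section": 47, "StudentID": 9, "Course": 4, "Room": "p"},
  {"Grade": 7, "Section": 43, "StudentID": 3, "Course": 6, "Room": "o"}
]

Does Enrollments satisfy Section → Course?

Section=47: 3 rows → Course takes values {4, 2} — violation
Section=38: 2 rows → Course = 9, 9 ✓
Section=43: 5 rows → Course takes values {4, 3, 6} — violation
Two rows agree on Section but differ on Course, so Section → Course does not hold.

No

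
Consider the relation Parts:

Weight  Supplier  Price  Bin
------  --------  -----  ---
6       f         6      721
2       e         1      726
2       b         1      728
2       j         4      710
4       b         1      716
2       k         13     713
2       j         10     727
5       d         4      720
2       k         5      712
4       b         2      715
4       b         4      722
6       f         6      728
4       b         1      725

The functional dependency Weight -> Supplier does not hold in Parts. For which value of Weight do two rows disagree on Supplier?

2

Weight=6: 2 rows → Supplier = f, f ✓
Weight=2: 6 rows → Supplier takes values {e, b, j, k} — violation
Weight=4: 4 rows → Supplier = b, b, b, b ✓
Weight=5: 1 row → Supplier = d ✓
The only Weight value with inconsistent Supplier is Weight=2.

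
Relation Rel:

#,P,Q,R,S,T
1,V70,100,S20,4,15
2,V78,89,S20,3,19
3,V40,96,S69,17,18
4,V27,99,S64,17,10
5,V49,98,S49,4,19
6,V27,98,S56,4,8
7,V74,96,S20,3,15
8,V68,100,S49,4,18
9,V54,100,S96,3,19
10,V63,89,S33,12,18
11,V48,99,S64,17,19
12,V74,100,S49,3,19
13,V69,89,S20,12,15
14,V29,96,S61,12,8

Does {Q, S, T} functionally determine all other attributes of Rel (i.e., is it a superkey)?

No

Rows 9 and 12 have the same {Q, S, T} value (Q=100, S=3, T=19) but are distinct tuples, so {Q, S, T} does not determine every attribute — not a superkey.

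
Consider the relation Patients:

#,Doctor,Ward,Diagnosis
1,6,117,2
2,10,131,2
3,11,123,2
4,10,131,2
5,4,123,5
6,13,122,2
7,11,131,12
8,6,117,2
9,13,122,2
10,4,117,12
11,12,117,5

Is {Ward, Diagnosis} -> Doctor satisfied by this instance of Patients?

(Ward=117, Diagnosis=2): rows 1, 8 → Doctor = 6, 6 ✓
(Ward=131, Diagnosis=2): rows 2, 4 → Doctor = 10, 10 ✓
(Ward=123, Diagnosis=2): row 3 → Doctor = 11 ✓
(Ward=123, Diagnosis=5): row 5 → Doctor = 4 ✓
(Ward=122, Diagnosis=2): rows 6, 9 → Doctor = 13, 13 ✓
(Ward=131, Diagnosis=12): row 7 → Doctor = 11 ✓
(Ward=117, Diagnosis=12): row 10 → Doctor = 4 ✓
(Ward=117, Diagnosis=5): row 11 → Doctor = 12 ✓
Every {Ward, Diagnosis} value is associated with a single Doctor value, so {Ward, Diagnosis} -> Doctor holds.

Yes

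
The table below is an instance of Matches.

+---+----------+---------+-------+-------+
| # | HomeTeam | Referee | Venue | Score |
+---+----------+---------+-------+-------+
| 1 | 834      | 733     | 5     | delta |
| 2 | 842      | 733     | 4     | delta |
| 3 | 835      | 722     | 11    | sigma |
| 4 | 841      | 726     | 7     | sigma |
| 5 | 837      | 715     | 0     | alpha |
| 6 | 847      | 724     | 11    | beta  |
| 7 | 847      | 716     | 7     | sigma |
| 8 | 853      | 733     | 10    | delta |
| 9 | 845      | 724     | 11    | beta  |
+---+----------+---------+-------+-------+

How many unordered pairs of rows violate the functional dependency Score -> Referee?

3

Score=delta: all 3 rows agree on Referee — 0 pairs.
Score=sigma: violating pairs (3,4), (3,7), (4,7) — 3 pairs.
Score=beta: all 2 rows agree on Referee — 0 pairs.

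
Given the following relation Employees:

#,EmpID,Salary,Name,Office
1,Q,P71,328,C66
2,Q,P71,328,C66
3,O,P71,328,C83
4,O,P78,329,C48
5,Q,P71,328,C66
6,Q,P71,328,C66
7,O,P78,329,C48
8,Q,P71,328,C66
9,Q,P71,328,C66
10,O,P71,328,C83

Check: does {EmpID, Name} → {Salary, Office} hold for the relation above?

(EmpID=Q, Name=328): rows 1, 2, 5, 6, 8, 9 → {Salary,Office} = (P71, C66), (P71, C66), (P71, C66), (P71, C66), (P71, C66), (P71, C66) ✓
(EmpID=O, Name=328): rows 3, 10 → {Salary,Office} = (P71, C83), (P71, C83) ✓
(EmpID=O, Name=329): rows 4, 7 → {Salary,Office} = (P78, C48), (P78, C48) ✓
Every {EmpID, Name} value is associated with a single {Salary, Office} value, so {EmpID, Name} → {Salary, Office} holds.

Yes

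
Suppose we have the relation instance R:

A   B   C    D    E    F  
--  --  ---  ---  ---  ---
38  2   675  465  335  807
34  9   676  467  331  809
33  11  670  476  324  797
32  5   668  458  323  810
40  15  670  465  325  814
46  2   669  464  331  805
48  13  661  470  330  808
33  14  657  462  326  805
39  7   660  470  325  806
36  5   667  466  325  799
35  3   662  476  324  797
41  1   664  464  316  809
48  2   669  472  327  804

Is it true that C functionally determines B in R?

C=675: 1 row → B = 2 ✓
C=676: 1 row → B = 9 ✓
C=670: 2 rows → B takes values {11, 15} — violation
C=668: 1 row → B = 5 ✓
C=669: 2 rows → B = 2, 2 ✓
C=661: 1 row → B = 13 ✓
C=657: 1 row → B = 14 ✓
C=660: 1 row → B = 7 ✓
C=667: 1 row → B = 5 ✓
C=662: 1 row → B = 3 ✓
C=664: 1 row → B = 1 ✓
Two rows agree on C but differ on B, so C -> B does not hold.

No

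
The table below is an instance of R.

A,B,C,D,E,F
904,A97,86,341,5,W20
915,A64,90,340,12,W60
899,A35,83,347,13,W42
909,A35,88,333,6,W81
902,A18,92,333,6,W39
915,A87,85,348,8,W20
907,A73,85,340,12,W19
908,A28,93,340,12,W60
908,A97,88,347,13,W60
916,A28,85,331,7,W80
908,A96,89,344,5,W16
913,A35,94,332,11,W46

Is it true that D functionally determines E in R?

Yes

D=341: 1 row → E = 5 ✓
D=340: 3 rows → E = 12, 12, 12 ✓
D=347: 2 rows → E = 13, 13 ✓
D=333: 2 rows → E = 6, 6 ✓
D=348: 1 row → E = 8 ✓
D=331: 1 row → E = 7 ✓
D=344: 1 row → E = 5 ✓
D=332: 1 row → E = 11 ✓
Every D value is associated with a single E value, so D → E holds.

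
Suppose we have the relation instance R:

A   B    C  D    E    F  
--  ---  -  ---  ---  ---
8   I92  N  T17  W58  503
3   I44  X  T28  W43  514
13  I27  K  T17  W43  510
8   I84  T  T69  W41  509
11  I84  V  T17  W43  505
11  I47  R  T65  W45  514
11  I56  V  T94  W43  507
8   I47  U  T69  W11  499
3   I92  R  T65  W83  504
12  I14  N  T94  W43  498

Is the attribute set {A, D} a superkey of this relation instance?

No

Two distinct rows share (A=8, D=T69), so {A, D} does not determine every attribute — not a superkey.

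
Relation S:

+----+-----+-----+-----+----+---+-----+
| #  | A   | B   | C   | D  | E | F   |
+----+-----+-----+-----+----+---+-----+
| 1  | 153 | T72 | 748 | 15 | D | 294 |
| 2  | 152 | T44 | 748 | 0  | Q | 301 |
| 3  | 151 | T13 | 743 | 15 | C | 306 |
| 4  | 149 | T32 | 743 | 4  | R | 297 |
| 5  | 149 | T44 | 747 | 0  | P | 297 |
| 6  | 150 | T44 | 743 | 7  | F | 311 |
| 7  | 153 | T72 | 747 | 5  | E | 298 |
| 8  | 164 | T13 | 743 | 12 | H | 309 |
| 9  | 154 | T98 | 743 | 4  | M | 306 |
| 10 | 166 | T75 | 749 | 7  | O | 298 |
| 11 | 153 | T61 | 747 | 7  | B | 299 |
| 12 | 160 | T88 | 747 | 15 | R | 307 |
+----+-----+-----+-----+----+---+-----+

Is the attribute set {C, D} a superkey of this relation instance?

Rows 4 and 9 have the same {C, D} value (C=743, D=4) but are distinct tuples, so {C, D} does not determine every attribute — not a superkey.

No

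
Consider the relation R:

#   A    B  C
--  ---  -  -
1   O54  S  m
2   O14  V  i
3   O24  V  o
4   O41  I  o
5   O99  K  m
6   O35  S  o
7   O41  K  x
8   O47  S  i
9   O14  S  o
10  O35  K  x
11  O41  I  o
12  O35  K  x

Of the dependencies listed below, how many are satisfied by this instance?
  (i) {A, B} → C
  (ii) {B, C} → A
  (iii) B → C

1

(i) {A, B} → C: every LHS value maps to a single RHS value — holds.
(ii) {B, C} → A: (B=S, C=o): rows 6, 9 → A takes values {O35, O14} — violation; (B=K, C=x): rows 7, 10, 12 → A takes values {O41, O35} — violation — fails.
(iii) B → C: B=S: rows 1, 6, 8, 9 → C takes values {m, o, i} — violation; B=V: rows 2, 3 → C takes values {i, o} — violation; B=K: rows 5, 7, 10, 12 → C takes values {m, x} — violation — fails.
1 of the 3 dependencies holds.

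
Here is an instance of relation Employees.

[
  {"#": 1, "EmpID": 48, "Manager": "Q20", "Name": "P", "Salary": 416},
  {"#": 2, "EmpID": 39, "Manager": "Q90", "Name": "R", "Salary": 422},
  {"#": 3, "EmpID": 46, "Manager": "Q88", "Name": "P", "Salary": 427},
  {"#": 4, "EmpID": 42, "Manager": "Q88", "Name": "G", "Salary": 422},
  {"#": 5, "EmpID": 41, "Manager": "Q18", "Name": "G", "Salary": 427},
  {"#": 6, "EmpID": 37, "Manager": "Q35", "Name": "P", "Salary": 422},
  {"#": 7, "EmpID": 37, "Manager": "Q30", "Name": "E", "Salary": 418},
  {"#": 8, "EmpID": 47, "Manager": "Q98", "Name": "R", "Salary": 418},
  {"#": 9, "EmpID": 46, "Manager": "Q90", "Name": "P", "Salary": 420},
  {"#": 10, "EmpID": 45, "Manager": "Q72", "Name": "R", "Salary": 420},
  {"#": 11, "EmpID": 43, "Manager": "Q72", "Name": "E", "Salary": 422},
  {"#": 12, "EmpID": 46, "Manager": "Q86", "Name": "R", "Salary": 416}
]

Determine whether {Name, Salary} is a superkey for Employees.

All 12 rows have distinct {Name, Salary} values, so {Name, Salary} → (all attributes) holds and {Name, Salary} is a superkey.

Yes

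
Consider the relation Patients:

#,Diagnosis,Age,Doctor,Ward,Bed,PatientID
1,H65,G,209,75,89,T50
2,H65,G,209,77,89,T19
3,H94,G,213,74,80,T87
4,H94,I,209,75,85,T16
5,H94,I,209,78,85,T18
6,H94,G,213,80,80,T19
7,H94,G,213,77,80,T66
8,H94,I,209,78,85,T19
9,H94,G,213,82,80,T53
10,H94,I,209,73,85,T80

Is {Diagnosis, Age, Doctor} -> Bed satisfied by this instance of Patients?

(Diagnosis=H65, Age=G, Doctor=209): rows 1, 2 → Bed = 89, 89 ✓
(Diagnosis=H94, Age=G, Doctor=213): rows 3, 6, 7, 9 → Bed = 80, 80, 80, 80 ✓
(Diagnosis=H94, Age=I, Doctor=209): rows 4, 5, 8, 10 → Bed = 85, 85, 85, 85 ✓
Every {Diagnosis, Age, Doctor} value is associated with a single Bed value, so {Diagnosis, Age, Doctor} -> Bed holds.

Yes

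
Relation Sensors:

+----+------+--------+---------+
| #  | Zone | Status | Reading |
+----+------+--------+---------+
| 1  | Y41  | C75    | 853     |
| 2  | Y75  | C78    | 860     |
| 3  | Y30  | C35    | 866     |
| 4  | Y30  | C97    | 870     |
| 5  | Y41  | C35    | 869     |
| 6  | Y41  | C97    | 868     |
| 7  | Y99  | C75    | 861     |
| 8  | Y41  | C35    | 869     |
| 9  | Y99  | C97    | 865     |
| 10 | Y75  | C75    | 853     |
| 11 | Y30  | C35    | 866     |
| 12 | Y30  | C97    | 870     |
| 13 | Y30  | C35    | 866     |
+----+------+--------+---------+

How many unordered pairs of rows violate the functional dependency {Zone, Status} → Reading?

0

(Zone=Y30, Status=C35): all 3 rows agree on Reading — 0 pairs.
(Zone=Y30, Status=C97): all 2 rows agree on Reading — 0 pairs.
(Zone=Y41, Status=C35): all 2 rows agree on Reading — 0 pairs.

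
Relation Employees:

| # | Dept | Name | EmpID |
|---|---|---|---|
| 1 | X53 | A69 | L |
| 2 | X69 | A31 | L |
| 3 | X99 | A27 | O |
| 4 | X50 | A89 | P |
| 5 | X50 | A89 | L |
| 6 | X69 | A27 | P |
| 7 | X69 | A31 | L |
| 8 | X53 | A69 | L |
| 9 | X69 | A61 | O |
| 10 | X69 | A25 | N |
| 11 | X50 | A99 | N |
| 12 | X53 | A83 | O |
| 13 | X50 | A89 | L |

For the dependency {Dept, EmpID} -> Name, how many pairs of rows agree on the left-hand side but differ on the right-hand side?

(Dept=X53, EmpID=L): all 2 rows agree on Name — 0 pairs.
(Dept=X69, EmpID=L): all 2 rows agree on Name — 0 pairs.
(Dept=X50, EmpID=L): all 2 rows agree on Name — 0 pairs.

0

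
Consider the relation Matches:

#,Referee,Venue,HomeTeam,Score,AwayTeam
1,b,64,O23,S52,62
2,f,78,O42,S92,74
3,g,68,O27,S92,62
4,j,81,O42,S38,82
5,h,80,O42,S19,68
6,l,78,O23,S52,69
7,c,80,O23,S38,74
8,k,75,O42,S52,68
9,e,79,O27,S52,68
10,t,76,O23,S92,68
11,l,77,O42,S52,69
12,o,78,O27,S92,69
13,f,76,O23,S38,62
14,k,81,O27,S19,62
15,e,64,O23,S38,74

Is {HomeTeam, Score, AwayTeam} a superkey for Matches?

Rows 7 and 15 have the same {HomeTeam, Score, AwayTeam} value (HomeTeam=O23, Score=S38, AwayTeam=74) but are distinct tuples, so {HomeTeam, Score, AwayTeam} does not determine every attribute — not a superkey.

No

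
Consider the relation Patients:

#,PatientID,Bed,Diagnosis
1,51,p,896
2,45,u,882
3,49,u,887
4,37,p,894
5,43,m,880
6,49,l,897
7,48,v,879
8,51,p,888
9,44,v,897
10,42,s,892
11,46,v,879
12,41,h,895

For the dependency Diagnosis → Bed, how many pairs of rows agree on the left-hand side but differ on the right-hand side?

Diagnosis=897: violating pairs (6,9) — 1 pair.
Diagnosis=879: all 2 rows agree on Bed — 0 pairs.

1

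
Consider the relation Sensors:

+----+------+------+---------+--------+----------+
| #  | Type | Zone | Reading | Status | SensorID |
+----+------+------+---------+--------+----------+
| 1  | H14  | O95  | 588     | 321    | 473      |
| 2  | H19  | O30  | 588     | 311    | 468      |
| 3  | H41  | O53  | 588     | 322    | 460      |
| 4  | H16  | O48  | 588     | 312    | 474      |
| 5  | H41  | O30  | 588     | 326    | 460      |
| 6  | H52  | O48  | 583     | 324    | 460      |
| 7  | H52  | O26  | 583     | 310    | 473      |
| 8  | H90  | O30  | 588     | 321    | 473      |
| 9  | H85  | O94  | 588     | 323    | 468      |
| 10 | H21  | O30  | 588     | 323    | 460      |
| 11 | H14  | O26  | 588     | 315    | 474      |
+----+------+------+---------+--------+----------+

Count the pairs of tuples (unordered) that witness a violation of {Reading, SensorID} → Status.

5

(Reading=588, SensorID=473): all 2 rows agree on Status — 0 pairs.
(Reading=588, SensorID=468): violating pairs (2,9) — 1 pair.
(Reading=588, SensorID=460): violating pairs (3,5), (3,10), (5,10) — 3 pairs.
(Reading=588, SensorID=474): violating pairs (4,11) — 1 pair.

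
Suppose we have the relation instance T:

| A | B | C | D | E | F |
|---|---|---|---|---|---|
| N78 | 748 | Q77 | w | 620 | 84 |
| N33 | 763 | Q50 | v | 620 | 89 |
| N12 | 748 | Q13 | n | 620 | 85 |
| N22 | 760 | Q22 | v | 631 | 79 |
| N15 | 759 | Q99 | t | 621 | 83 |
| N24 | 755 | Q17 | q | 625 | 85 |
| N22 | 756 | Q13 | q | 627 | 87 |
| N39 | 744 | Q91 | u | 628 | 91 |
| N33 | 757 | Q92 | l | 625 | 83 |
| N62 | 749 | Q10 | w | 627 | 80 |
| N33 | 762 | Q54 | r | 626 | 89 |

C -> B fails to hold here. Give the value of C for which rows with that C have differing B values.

C=Q77: 1 row → B = 748 ✓
C=Q50: 1 row → B = 763 ✓
C=Q13: 2 rows → B takes values {748, 756} — violation
C=Q22: 1 row → B = 760 ✓
C=Q99: 1 row → B = 759 ✓
C=Q17: 1 row → B = 755 ✓
C=Q91: 1 row → B = 744 ✓
C=Q92: 1 row → B = 757 ✓
C=Q10: 1 row → B = 749 ✓
C=Q54: 1 row → B = 762 ✓
The only C value with inconsistent B is C=Q13.

Q13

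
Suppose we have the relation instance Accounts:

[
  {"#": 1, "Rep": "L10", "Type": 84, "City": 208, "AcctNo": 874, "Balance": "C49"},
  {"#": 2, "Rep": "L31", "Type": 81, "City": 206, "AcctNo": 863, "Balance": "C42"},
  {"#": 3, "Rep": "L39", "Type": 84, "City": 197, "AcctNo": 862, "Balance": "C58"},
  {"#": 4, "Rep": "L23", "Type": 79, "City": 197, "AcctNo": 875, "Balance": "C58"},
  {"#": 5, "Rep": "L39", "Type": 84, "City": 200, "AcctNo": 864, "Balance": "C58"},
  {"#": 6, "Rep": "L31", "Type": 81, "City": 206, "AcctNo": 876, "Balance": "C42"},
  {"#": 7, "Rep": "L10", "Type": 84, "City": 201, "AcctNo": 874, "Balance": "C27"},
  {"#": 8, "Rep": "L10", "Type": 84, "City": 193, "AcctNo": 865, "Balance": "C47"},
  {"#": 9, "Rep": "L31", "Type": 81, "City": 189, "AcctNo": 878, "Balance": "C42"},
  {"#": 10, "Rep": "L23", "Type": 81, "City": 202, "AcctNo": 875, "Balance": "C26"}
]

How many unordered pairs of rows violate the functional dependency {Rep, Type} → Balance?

3

(Rep=L10, Type=84): violating pairs (1,7), (1,8), (7,8) — 3 pairs.
(Rep=L31, Type=81): all 3 rows agree on Balance — 0 pairs.
(Rep=L39, Type=84): all 2 rows agree on Balance — 0 pairs.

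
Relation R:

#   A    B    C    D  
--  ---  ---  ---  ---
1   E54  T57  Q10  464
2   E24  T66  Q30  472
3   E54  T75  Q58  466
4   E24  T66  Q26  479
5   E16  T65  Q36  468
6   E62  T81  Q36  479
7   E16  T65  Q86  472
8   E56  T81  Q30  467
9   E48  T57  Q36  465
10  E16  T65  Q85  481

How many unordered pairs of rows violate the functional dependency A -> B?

A=E54: violating pairs (1,3) — 1 pair.
A=E24: all 2 rows agree on B — 0 pairs.
A=E16: all 3 rows agree on B — 0 pairs.

1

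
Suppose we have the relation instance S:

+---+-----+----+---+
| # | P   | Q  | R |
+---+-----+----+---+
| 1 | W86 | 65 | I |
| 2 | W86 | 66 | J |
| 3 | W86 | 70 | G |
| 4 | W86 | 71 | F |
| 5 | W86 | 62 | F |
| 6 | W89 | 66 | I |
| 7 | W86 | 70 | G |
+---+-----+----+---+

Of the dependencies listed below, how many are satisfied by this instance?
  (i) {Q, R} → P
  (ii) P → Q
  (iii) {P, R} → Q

(i) {Q, R} → P: every LHS value maps to a single RHS value — holds.
(ii) P → Q: P=W86: rows 1, 2, 3, 4, 5, 7 → Q takes values {65, 66, 70, 71, 62} — violation — fails.
(iii) {P, R} → Q: (P=W86, R=F): rows 4, 5 → Q takes values {71, 62} — violation — fails.
1 of the 3 dependencies holds.

1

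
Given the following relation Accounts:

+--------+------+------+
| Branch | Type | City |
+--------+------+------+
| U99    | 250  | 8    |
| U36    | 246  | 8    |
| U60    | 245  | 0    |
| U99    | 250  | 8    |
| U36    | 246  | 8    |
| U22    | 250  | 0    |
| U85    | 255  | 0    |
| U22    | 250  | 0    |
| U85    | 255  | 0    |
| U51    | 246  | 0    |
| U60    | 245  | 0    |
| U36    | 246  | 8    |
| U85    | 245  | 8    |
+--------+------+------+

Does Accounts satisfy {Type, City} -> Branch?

Yes

(Type=250, City=8): 2 rows → Branch = U99, U99 ✓
(Type=246, City=8): 3 rows → Branch = U36, U36, U36 ✓
(Type=245, City=0): 2 rows → Branch = U60, U60 ✓
(Type=250, City=0): 2 rows → Branch = U22, U22 ✓
(Type=255, City=0): 2 rows → Branch = U85, U85 ✓
(Type=246, City=0): 1 row → Branch = U51 ✓
(Type=245, City=8): 1 row → Branch = U85 ✓
Every {Type, City} value is associated with a single Branch value, so {Type, City} -> Branch holds.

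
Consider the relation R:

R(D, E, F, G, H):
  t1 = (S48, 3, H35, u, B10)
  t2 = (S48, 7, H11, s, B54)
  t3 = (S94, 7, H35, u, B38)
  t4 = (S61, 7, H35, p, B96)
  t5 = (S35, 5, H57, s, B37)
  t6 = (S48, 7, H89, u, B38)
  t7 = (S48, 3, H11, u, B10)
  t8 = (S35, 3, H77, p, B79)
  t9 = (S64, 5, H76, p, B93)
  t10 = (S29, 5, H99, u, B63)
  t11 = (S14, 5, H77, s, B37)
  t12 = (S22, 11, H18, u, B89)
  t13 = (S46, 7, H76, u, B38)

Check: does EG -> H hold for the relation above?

Yes

(E=3, G=u): rows 1, 7 → H = B10, B10 ✓
(E=7, G=s): row 2 → H = B54 ✓
(E=7, G=u): rows 3, 6, 13 → H = B38, B38, B38 ✓
(E=7, G=p): row 4 → H = B96 ✓
(E=5, G=s): rows 5, 11 → H = B37, B37 ✓
(E=3, G=p): row 8 → H = B79 ✓
(E=5, G=p): row 9 → H = B93 ✓
(E=5, G=u): row 10 → H = B63 ✓
(E=11, G=u): row 12 → H = B89 ✓
Every EG value is associated with a single H value, so EG -> H holds.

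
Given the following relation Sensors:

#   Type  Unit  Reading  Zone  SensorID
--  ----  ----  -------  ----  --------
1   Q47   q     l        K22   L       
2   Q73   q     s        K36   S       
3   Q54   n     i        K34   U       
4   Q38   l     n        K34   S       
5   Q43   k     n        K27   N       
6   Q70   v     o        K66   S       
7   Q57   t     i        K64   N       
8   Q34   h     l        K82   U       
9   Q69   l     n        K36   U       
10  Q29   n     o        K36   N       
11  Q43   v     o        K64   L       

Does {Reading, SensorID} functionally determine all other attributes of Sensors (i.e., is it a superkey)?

Yes

All 11 rows have distinct {Reading, SensorID} values, so {Reading, SensorID} → (all attributes) holds and {Reading, SensorID} is a superkey.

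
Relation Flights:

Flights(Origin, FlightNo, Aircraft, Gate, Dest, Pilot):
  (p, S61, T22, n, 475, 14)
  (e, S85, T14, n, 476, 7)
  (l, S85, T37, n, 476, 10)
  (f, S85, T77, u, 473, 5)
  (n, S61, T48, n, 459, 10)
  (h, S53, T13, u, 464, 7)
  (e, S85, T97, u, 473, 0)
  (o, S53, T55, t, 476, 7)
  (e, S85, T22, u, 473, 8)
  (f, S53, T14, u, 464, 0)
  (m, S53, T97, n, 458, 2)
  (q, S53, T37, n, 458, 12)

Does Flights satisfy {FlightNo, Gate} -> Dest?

(FlightNo=S61, Gate=n): 2 rows → Dest takes values {475, 459} — violation
(FlightNo=S85, Gate=n): 2 rows → Dest = 476, 476 ✓
(FlightNo=S85, Gate=u): 3 rows → Dest = 473, 473, 473 ✓
(FlightNo=S53, Gate=u): 2 rows → Dest = 464, 464 ✓
(FlightNo=S53, Gate=t): 1 row → Dest = 476 ✓
(FlightNo=S53, Gate=n): 2 rows → Dest = 458, 458 ✓
Two rows agree on {FlightNo, Gate} but differ on Dest, so {FlightNo, Gate} -> Dest does not hold.

No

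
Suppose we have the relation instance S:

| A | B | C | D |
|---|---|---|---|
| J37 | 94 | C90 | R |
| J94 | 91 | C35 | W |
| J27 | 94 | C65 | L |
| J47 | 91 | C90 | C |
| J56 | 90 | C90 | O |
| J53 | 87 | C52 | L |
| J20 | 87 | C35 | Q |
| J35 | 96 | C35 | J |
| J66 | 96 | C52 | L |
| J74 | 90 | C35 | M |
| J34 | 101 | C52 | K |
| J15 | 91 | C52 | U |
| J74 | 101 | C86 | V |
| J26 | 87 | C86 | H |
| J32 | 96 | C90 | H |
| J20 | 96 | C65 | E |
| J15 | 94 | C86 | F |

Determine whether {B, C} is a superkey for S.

Yes

All 17 rows have distinct {B, C} values, so {B, C} → (all attributes) holds and {B, C} is a superkey.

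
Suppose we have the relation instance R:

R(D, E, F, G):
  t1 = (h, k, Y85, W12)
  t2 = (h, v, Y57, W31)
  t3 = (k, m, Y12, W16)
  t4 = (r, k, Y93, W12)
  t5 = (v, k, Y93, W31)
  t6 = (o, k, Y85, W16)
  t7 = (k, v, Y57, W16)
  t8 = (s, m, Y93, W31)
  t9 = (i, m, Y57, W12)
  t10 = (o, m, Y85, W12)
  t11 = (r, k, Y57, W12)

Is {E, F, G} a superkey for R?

Yes

All 11 rows have distinct {E, F, G} values, so {E, F, G} → (all attributes) holds and {E, F, G} is a superkey.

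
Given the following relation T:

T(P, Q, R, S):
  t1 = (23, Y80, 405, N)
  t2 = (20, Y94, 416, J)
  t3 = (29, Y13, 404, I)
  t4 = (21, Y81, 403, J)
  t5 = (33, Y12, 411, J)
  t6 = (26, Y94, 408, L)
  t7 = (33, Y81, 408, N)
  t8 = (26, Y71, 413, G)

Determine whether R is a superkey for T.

Rows 6 and 7 have the same R value R=408 but are distinct tuples, so R does not determine every attribute — not a superkey.

No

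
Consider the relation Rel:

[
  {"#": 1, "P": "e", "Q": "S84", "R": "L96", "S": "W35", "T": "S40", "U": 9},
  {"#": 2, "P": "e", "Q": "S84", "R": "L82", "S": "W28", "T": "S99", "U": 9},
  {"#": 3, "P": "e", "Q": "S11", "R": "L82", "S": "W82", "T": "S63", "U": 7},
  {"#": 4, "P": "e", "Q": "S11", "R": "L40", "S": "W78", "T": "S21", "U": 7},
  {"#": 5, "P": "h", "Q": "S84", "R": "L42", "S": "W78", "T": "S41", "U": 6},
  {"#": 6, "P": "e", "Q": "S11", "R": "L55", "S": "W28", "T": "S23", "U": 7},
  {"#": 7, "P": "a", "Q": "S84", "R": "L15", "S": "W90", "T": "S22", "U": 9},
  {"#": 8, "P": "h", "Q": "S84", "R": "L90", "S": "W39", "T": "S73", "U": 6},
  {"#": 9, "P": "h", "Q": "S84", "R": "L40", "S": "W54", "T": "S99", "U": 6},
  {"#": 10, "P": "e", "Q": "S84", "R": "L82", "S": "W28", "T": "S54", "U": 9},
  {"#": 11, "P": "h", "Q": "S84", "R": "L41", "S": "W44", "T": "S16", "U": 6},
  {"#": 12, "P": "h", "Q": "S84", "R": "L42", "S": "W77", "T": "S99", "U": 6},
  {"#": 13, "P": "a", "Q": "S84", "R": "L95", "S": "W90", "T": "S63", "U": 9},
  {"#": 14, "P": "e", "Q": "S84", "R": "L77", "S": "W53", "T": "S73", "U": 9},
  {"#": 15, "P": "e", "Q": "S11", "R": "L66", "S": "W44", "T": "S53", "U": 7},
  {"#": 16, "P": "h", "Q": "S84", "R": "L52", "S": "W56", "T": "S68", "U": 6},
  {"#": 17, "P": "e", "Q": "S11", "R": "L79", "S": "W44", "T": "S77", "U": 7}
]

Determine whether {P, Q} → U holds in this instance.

(P=e, Q=S84): rows 1, 2, 10, 14 → U = 9, 9, 9, 9 ✓
(P=e, Q=S11): rows 3, 4, 6, 15, 17 → U = 7, 7, 7, 7, 7 ✓
(P=h, Q=S84): rows 5, 8, 9, 11, 12, 16 → U = 6, 6, 6, 6, 6, 6 ✓
(P=a, Q=S84): rows 7, 13 → U = 9, 9 ✓
Every {P, Q} value is associated with a single U value, so {P, Q} → U holds.

Yes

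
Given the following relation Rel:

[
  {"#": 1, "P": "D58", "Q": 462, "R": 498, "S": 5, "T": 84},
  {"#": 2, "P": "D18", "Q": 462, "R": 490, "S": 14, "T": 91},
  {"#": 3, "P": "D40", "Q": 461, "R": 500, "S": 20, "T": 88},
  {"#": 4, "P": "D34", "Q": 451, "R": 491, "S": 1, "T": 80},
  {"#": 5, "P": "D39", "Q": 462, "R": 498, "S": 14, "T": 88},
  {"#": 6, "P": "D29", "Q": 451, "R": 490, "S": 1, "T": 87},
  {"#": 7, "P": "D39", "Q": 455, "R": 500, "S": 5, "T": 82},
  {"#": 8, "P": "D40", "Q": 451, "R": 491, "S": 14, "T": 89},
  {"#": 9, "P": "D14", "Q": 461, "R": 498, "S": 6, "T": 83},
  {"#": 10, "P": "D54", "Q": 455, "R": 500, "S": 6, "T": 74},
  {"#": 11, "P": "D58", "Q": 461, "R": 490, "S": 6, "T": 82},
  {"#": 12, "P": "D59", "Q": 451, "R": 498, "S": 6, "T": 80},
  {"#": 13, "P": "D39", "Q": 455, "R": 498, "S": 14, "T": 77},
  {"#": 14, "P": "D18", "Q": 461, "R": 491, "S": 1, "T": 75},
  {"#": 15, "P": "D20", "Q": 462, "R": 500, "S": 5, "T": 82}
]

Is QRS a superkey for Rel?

Yes

All 15 rows have distinct QRS values, so QRS → (all attributes) holds and QRS is a superkey.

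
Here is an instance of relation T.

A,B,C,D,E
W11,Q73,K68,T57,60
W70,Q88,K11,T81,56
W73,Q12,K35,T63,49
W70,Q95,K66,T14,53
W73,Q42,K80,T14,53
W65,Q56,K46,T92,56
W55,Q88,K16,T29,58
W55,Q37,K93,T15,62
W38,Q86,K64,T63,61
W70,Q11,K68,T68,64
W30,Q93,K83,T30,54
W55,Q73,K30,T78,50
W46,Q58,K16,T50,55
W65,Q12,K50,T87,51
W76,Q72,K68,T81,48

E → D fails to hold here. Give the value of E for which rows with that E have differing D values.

E=60: 1 row → D = T57 ✓
E=56: 2 rows → D takes values {T81, T92} — violation
E=49: 1 row → D = T63 ✓
E=53: 2 rows → D = T14, T14 ✓
E=58: 1 row → D = T29 ✓
E=62: 1 row → D = T15 ✓
E=61: 1 row → D = T63 ✓
E=64: 1 row → D = T68 ✓
E=54: 1 row → D = T30 ✓
E=50: 1 row → D = T78 ✓
E=55: 1 row → D = T50 ✓
E=51: 1 row → D = T87 ✓
E=48: 1 row → D = T81 ✓
The only E value with inconsistent D is E=56.

56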